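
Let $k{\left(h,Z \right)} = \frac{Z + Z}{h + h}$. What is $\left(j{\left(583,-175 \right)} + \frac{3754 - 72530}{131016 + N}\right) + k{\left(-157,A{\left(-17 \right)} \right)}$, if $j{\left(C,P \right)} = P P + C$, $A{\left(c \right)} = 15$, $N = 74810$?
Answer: $\frac{504231355317}{16157341} \approx 31208.0$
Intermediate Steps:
$j{\left(C,P \right)} = C + P^{2}$ ($j{\left(C,P \right)} = P^{2} + C = C + P^{2}$)
$k{\left(h,Z \right)} = \frac{Z}{h}$ ($k{\left(h,Z \right)} = \frac{2 Z}{2 h} = 2 Z \frac{1}{2 h} = \frac{Z}{h}$)
$\left(j{\left(583,-175 \right)} + \frac{3754 - 72530}{131016 + N}\right) + k{\left(-157,A{\left(-17 \right)} \right)} = \left(\left(583 + \left(-175\right)^{2}\right) + \frac{3754 - 72530}{131016 + 74810}\right) + \frac{15}{-157} = \left(\left(583 + 30625\right) - \frac{68776}{205826}\right) + 15 \left(- \frac{1}{157}\right) = \left(31208 - \frac{34388}{102913}\right) - \frac{15}{157} = \frac{3211674516}{102913} - \frac{15}{157} = \frac{504231355317}{16157341}$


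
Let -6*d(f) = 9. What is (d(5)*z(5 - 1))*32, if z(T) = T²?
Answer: -768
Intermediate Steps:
d(f) = -3/2 (d(f) = -⅙*9 = -3/2)
(d(5)*z(5 - 1))*32 = -3*(5 - 1)²/2*32 = -3/2*4²*32 = -3/2*16*32 = -24*32 = -768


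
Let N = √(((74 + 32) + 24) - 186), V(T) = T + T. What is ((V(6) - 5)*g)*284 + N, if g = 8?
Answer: 15904 + 2*I*√14 ≈ 15904.0 + 7.4833*I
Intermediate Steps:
V(T) = 2*T
N = 2*I*√14 (N = √((106 + 24) - 186) = √(130 - 186) = √(-56) = 2*I*√14 ≈ 7.4833*I)
((V(6) - 5)*g)*284 + N = ((2*6 - 5)*8)*284 + 2*I*√14 = ((12 - 5)*8)*284 + 2*I*√14 = (7*8)*284 + 2*I*√14 = 56*284 + 2*I*√14 = 15904 + 2*I*√14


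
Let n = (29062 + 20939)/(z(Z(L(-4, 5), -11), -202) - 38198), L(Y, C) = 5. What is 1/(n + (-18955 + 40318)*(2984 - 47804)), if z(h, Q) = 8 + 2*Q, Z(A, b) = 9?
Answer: -38594/36953355988041 ≈ -1.0444e-9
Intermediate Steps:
n = -50001/38594 (n = (29062 + 20939)/((8 + 2*(-202)) - 38198) = 50001/((8 - 404) - 38198) = 50001/(-396 - 38198) = 50001/(-38594) = 50001*(-1/38594) = -50001/38594 ≈ -1.2956)
1/(n + (-18955 + 40318)*(2984 - 47804)) = 1/(-50001/38594 + (-18955 + 40318)*(2984 - 47804)) = 1/(-50001/38594 + 21363*(-44820)) = 1/(-50001/38594 - 957489660) = 1/(-36953355988041/38594) = -38594/36953355988041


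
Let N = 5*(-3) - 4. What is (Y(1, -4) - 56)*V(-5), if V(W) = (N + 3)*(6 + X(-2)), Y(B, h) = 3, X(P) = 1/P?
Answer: 4664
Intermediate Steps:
N = -19 (N = -15 - 4 = -19)
V(W) = -88 (V(W) = (-19 + 3)*(6 + 1/(-2)) = -16*(6 - ½) = -16*11/2 = -88)
(Y(1, -4) - 56)*V(-5) = (3 - 56)*(-88) = -53*(-88) = 4664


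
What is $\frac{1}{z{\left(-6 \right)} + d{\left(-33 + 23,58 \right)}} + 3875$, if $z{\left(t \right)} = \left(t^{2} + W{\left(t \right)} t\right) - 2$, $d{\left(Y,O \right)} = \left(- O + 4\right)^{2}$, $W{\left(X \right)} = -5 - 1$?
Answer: $\frac{11570751}{2986} \approx 3875.0$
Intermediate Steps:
$W{\left(X \right)} = -6$ ($W{\left(X \right)} = -5 - 1 = -6$)
$d{\left(Y,O \right)} = \left(4 - O\right)^{2}$
$z{\left(t \right)} = -2 + t^{2} - 6 t$ ($z{\left(t \right)} = \left(t^{2} - 6 t\right) - 2 = -2 + t^{2} - 6 t$)
$\frac{1}{z{\left(-6 \right)} + d{\left(-33 + 23,58 \right)}} + 3875 = \frac{1}{\left(-2 + \left(-6\right)^{2} - -36\right) + \left(-4 + 58\right)^{2}} + 3875 = \frac{1}{\left(-2 + 36 + 36\right) + 54^{2}} + 3875 = \frac{1}{70 + 2916} + 3875 = \frac{1}{2986} + 3875 = \frac{11570751}{2986}$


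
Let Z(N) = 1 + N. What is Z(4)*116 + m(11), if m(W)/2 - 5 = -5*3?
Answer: 560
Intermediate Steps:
m(W) = -20 (m(W) = 10 + 2*(-5*3) = 10 + 2*(-15) = 10 - 30 = -20)
Z(4)*116 + m(11) = (1 + 4)*116 - 20 = 5*116 - 20 = 580 - 20 = 560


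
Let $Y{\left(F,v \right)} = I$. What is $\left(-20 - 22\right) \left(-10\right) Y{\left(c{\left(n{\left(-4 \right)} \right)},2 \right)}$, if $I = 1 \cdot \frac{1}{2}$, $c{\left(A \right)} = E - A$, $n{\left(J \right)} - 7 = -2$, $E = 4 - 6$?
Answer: $210$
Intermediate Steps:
$E = -2$ ($E = 4 - 6 = -2$)
$n{\left(J \right)} = 5$ ($n{\left(J \right)} = 7 - 2 = 5$)
$c{\left(A \right)} = -2 - A$
$I = \frac{1}{2}$ ($I = 1 \cdot \frac{1}{2} = \frac{1}{2} \approx 0.5$)
$Y{\left(F,v \right)} = \frac{1}{2}$
$\left(-20 - 22\right) \left(-10\right) Y{\left(c{\left(n{\left(-4 \right)} \right)},2 \right)} = \left(-20 - 22\right) \left(-10\right) \frac{1}{2} = \left(-42\right) \left(-10\right) \frac{1}{2} = 420 \cdot \frac{1}{2} = 210$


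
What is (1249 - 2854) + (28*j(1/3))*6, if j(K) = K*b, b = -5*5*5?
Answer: -8605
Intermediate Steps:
b = -125 (b = -25*5 = -125)
j(K) = -125*K (j(K) = K*(-125) = -125*K)
(1249 - 2854) + (28*j(1/3))*6 = (1249 - 2854) + (28*(-125/3))*6 = -1605 + (28*(-125*1/3))*6 = -1605 + (28*(-125/3))*6 = -1605 - 3500/3*6 = -1605 - 7000 = -8605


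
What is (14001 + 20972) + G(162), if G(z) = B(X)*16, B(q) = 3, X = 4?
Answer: 35021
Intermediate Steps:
G(z) = 48 (G(z) = 3*16 = 48)
(14001 + 20972) + G(162) = (14001 + 20972) + 48 = 34973 + 48 = 35021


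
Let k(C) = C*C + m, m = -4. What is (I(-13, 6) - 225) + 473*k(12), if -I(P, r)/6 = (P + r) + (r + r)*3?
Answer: 65821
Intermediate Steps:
k(C) = -4 + C² (k(C) = C*C - 4 = C² - 4 = -4 + C²)
I(P, r) = -42*r - 6*P (I(P, r) = -6*((P + r) + (r + r)*3) = -6*((P + r) + (2*r)*3) = -6*((P + r) + 6*r) = -6*(P + 7*r) = -42*r - 6*P)
(I(-13, 6) - 225) + 473*k(12) = ((-42*6 - 6*(-13)) - 225) + 473*(-4 + 12²) = ((-252 + 78) - 225) + 473*(-4 + 144) = (-174 - 225) + 473*140 = -399 + 66220 = 65821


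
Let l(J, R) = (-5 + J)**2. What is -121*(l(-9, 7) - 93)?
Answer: -12463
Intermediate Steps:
-121*(l(-9, 7) - 93) = -121*((-5 - 9)**2 - 93) = -121*((-14)**2 - 93) = -121*(196 - 93) = -121*103 = -12463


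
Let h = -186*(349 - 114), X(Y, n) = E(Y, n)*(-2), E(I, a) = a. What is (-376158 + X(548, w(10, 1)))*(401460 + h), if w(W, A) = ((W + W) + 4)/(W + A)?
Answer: -1480292941500/11 ≈ -1.3457e+11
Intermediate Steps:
w(W, A) = (4 + 2*W)/(A + W) (w(W, A) = (2*W + 4)/(A + W) = (4 + 2*W)/(A + W))
X(Y, n) = -2*n (X(Y, n) = n*(-2) = -2*n)
h = -43710 (h = -186*235 = -43710)
(-376158 + X(548, w(10, 1)))*(401460 + h) = (-376158 - 4*(2 + 10)/(1 + 10))*(401460 - 43710) = (-376158 - 4*12/11)*357750 = (-376158 - 2*24/11)*357750 = (-376158 - 48/11)*357750 = -4137786/11*357750 = -1480292941500/11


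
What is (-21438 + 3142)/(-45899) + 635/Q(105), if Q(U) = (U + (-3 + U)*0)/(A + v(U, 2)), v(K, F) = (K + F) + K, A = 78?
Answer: 241549198/137697 ≈ 1754.2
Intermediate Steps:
v(K, F) = F + 2*K (v(K, F) = (F + K) + K = F + 2*K)
Q(U) = U/(80 + 2*U) (Q(U) = (U + (-3 + U)*0)/(78 + (2 + 2*U)) = (U + 0)/(80 + 2*U) = U/(80 + 2*U))
(-21438 + 3142)/(-45899) + 635/Q(105) = (-21438 + 3142)/(-45899) + 635/(((½)*105/(40 + 105))) = -18296*(-1/45899) + 635/(((½)*105/145)) = 18296/45899 + 635/(((½)*105*(1/145))) = 18296/45899 + 635/(21/58) = 18296/45899 + 635*(58/21) = 18296/45899 + 36830/21 = 241549198/137697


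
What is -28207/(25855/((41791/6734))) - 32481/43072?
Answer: -28214203590617/3749580627520 ≈ -7.5246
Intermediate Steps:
-28207/(25855/((41791/6734))) - 32481/43072 = -28207/(25855/((41791*(1/6734)))) - 32481*1/43072 = -28207/(25855/(41791/6734)) - 32481/43072 = -28207/(25855*(6734/41791)) - 32481/43072 = -28207/174107570/41791 - 32481/43072 = -28207*41791/174107570 - 32481/43072 = -1178798737/174107570 - 32481/43072 = -28214203590617/3749580627520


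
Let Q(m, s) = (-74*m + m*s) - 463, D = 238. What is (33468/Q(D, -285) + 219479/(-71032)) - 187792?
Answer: -29382788699969/156461640 ≈ -1.8780e+5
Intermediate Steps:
Q(m, s) = -463 - 74*m + m*s
(33468/Q(D, -285) + 219479/(-71032)) - 187792 = (33468/(-463 - 74*238 + 238*(-285)) + 219479/(-71032)) - 187792 = (33468/(-463 - 17612 - 67830) + 219479*(-1/71032)) - 187792 = (33468/(-85905) - 16883/5464) - 187792 = (33468*(-1/85905) - 16883/5464) - 187792 = (-11156/28635 - 16883/5464) - 187792 = -544401089/156461640 - 187792 = -29382788699969/156461640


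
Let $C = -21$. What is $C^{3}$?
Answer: $-9261$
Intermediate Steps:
$C^{3} = \left(-21\right)^{3} = -9261$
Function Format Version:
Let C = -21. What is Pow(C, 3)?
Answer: -9261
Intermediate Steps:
Pow(C, 3) = Pow(-21, 3) = -9261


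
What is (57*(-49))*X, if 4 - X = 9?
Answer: 13965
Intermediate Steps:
X = -5 (X = 4 - 1*9 = 4 - 9 = -5)
(57*(-49))*X = (57*(-49))*(-5) = -2793*(-5) = 13965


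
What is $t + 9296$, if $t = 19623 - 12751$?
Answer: $16168$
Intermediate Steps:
$t = 6872$ ($t = 19623 - 12751 = 6872$)
$t + 9296 = 6872 + 9296 = 16168$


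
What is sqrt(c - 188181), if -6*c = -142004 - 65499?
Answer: I*sqrt(5529498)/6 ≈ 391.91*I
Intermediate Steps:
c = 207503/6 (c = -(-142004 - 65499)/6 = -1/6*(-207503) = 207503/6 ≈ 34584.)
sqrt(c - 188181) = sqrt(207503/6 - 188181) = sqrt(-921583/6) = I*sqrt(5529498)/6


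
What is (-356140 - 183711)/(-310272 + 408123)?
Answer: -41527/7527 ≈ -5.5171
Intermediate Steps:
(-356140 - 183711)/(-310272 + 408123) = -539851/97851 = -539851*1/97851 = -41527/7527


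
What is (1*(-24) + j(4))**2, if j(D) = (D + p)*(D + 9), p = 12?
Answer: 33856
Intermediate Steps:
j(D) = (9 + D)*(12 + D) (j(D) = (D + 12)*(D + 9) = (12 + D)*(9 + D) = (9 + D)*(12 + D))
(1*(-24) + j(4))**2 = (1*(-24) + (108 + 4**2 + 21*4))**2 = (-24 + (108 + 16 + 84))**2 = (-24 + 208)**2 = 184**2 = 33856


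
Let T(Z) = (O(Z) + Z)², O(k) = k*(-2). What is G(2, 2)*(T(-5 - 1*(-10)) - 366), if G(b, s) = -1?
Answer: 341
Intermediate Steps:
O(k) = -2*k
T(Z) = Z² (T(Z) = (-2*Z + Z)² = (-Z)² = Z²)
G(2, 2)*(T(-5 - 1*(-10)) - 366) = -((-5 - 1*(-10))² - 366) = -((-5 + 10)² - 366) = -(5² - 366) = -(25 - 366) = -1*(-341) = 341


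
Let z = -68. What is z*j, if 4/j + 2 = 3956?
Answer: -136/1977 ≈ -0.068791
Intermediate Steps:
j = 2/1977 (j = 4/(-2 + 3956) = 4/3954 = 4*(1/3954) = 2/1977 ≈ 0.0010116)
z*j = -68*2/1977 = -136/1977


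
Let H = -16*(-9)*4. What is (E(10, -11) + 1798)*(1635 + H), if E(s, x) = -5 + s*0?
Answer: 3964323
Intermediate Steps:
H = 576 (H = 144*4 = 576)
E(s, x) = -5 (E(s, x) = -5 + 0 = -5)
(E(10, -11) + 1798)*(1635 + H) = (-5 + 1798)*(1635 + 576) = 1793*2211 = 3964323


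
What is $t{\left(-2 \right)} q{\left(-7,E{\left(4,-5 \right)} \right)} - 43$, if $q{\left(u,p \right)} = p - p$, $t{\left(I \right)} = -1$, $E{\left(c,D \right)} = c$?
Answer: $-43$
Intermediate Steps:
$q{\left(u,p \right)} = 0$
$t{\left(-2 \right)} q{\left(-7,E{\left(4,-5 \right)} \right)} - 43 = \left(-1\right) 0 - 43 = 0 - 43 = -43$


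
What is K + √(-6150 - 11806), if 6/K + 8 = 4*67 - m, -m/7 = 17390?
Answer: 3/60995 + 134*I ≈ 4.9184e-5 + 134.0*I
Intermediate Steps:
m = -121730 (m = -7*17390 = -121730)
K = 3/60995 (K = 6/(-8 + (4*67 - 1*(-121730))) = 6/(-8 + (268 + 121730)) = 6/(-8 + 121998) = 6/121990 = 6*(1/121990) = 3/60995 ≈ 4.9184e-5)
K + √(-6150 - 11806) = 3/60995 + √(-6150 - 11806) = 3/60995 + √(-17956) = 3/60995 + 134*I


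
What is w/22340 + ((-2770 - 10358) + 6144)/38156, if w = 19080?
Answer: 7149924/10655063 ≈ 0.67104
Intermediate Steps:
w/22340 + ((-2770 - 10358) + 6144)/38156 = 19080/22340 + ((-2770 - 10358) + 6144)/38156 = 19080*(1/22340) + (-13128 + 6144)*(1/38156) = 954/1117 - 6984*1/38156 = 954/1117 - 1746/9539 = 7149924/10655063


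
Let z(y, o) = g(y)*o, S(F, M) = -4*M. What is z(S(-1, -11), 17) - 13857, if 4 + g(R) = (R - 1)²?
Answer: 17508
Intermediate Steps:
g(R) = -4 + (-1 + R)² (g(R) = -4 + (R - 1)² = -4 + (-1 + R)²)
z(y, o) = o*(-4 + (-1 + y)²) (z(y, o) = (-4 + (-1 + y)²)*o = o*(-4 + (-1 + y)²))
z(S(-1, -11), 17) - 13857 = 17*(-4 + (-1 - 4*(-11))²) - 13857 = 17*(-4 + (-1 + 44)²) - 13857 = 17*(-4 + 43²) - 13857 = 17*(-4 + 1849) - 13857 = 17*1845 - 13857 = 31365 - 13857 = 17508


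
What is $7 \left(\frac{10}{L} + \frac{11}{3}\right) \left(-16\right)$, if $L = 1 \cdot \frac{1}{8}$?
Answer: $- \frac{28112}{3} \approx -9370.7$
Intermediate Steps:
$L = \frac{1}{8}$ ($L = 1 \cdot \frac{1}{8} = \frac{1}{8} \approx 0.125$)
$7 \left(\frac{10}{L} + \frac{11}{3}\right) \left(-16\right) = 7 \left(10 \frac{1}{\frac{1}{8}} + \frac{11}{3}\right) \left(-16\right) = 7 \left(10 \cdot 8 + 11 \cdot \frac{1}{3}\right) \left(-16\right) = 7 \left(80 + \frac{11}{3}\right) \left(-16\right) = 7 \cdot \frac{251}{3} \left(-16\right) = \frac{1757}{3} \left(-16\right) = - \frac{28112}{3}$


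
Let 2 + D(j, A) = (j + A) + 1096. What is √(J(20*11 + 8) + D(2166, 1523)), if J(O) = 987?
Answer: √5770 ≈ 75.960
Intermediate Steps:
D(j, A) = 1094 + A + j (D(j, A) = -2 + ((j + A) + 1096) = -2 + ((A + j) + 1096) = -2 + (1096 + A + j) = 1094 + A + j)
√(J(20*11 + 8) + D(2166, 1523)) = √(987 + (1094 + 1523 + 2166)) = √(987 + 4783) = √5770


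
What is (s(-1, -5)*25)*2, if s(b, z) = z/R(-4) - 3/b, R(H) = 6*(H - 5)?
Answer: 4175/27 ≈ 154.63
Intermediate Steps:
R(H) = -30 + 6*H (R(H) = 6*(-5 + H) = -30 + 6*H)
s(b, z) = -3/b - z/54 (s(b, z) = z/(-30 + 6*(-4)) - 3/b = z/(-30 - 24) - 3/b = z/(-54) - 3/b = z*(-1/54) - 3/b = -z/54 - 3/b = -3/b - z/54)
(s(-1, -5)*25)*2 = ((-3/(-1) - 1/54*(-5))*25)*2 = ((-3*(-1) + 5/54)*25)*2 = ((3 + 5/54)*25)*2 = ((167/54)*25)*2 = (4175/54)*2 = 4175/27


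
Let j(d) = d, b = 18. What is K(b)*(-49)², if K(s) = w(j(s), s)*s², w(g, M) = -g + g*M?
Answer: 238044744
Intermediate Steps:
w(g, M) = -g + M*g
K(s) = s³*(-1 + s) (K(s) = (s*(-1 + s))*s² = s³*(-1 + s))
K(b)*(-49)² = (18³*(-1 + 18))*(-49)² = (5832*17)*2401 = 99144*2401 = 238044744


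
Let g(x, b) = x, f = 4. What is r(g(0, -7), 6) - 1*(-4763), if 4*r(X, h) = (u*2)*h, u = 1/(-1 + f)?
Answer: 4764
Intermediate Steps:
u = ⅓ (u = 1/(-1 + 4) = 1/3 = ⅓ ≈ 0.33333)
r(X, h) = h/6 (r(X, h) = (((⅓)*2)*h)/4 = (2*h/3)/4 = h/6)
r(g(0, -7), 6) - 1*(-4763) = (⅙)*6 - 1*(-4763) = 1 + 4763 = 4764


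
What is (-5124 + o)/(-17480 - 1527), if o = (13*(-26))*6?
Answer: 7152/19007 ≈ 0.37628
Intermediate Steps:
o = -2028 (o = -338*6 = -2028)
(-5124 + o)/(-17480 - 1527) = (-5124 - 2028)/(-17480 - 1527) = -7152/(-19007) = -7152*(-1/19007) = 7152/19007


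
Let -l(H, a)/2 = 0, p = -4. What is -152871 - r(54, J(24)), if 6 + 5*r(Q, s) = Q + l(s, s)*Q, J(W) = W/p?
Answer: -764403/5 ≈ -1.5288e+5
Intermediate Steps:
J(W) = -W/4 (J(W) = W/(-4) = W*(-1/4) = -W/4)
l(H, a) = 0 (l(H, a) = -2*0 = 0)
r(Q, s) = -6/5 + Q/5 (r(Q, s) = -6/5 + (Q + 0*Q)/5 = -6/5 + (Q + 0)/5 = -6/5 + Q/5)
-152871 - r(54, J(24)) = -152871 - (-6/5 + (1/5)*54) = -152871 - (-6/5 + 54/5) = -152871 - 1*48/5 = -152871 - 48/5 = -764403/5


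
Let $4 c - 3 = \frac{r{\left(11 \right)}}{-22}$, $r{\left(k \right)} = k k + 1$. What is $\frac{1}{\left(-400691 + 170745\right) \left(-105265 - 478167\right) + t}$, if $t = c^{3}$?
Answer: $\frac{1331}{178564104568089} \approx 7.4539 \cdot 10^{-12}$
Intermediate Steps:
$r{\left(k \right)} = 1 + k^{2}$ ($r{\left(k \right)} = k^{2} + 1 = 1 + k^{2}$)
$c = - \frac{7}{11}$ ($c = \frac{3}{4} + \frac{\left(1 + 11^{2}\right) \frac{1}{-22}}{4} = \frac{3}{4} + \frac{\left(1 + 121\right) \left(- \frac{1}{22}\right)}{4} = \frac{3}{4} + \frac{122 \left(- \frac{1}{22}\right)}{4} = \frac{3}{4} + \frac{1}{4} \left(- \frac{61}{11}\right) = \frac{3}{4} - \frac{61}{44} = - \frac{7}{11} \approx -0.63636$)
$t = - \frac{343}{1331}$ ($t = \left(- \frac{7}{11}\right)^{3} = - \frac{343}{1331} \approx -0.2577$)
$\frac{1}{\left(-400691 + 170745\right) \left(-105265 - 478167\right) + t} = \frac{1}{\left(-400691 + 170745\right) \left(-105265 - 478167\right) - \frac{343}{1331}} = \frac{1}{\left(-229946\right) \left(-583432\right) - \frac{343}{1331}} = \frac{1}{134157854672 - \frac{343}{1331}} = \frac{1}{\frac{178564104568089}{1331}} = \frac{1331}{178564104568089}$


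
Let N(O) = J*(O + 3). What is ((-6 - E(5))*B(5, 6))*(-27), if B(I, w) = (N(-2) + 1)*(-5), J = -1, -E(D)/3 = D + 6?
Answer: 0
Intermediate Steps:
E(D) = -18 - 3*D (E(D) = -3*(D + 6) = -3*(6 + D) = -18 - 3*D)
N(O) = -3 - O (N(O) = -(O + 3) = -(3 + O) = -3 - O)
B(I, w) = 0 (B(I, w) = ((-3 - 1*(-2)) + 1)*(-5) = ((-3 + 2) + 1)*(-5) = (-1 + 1)*(-5) = 0*(-5) = 0)
((-6 - E(5))*B(5, 6))*(-27) = ((-6 - (-18 - 3*5))*0)*(-27) = ((-6 - (-18 - 15))*0)*(-27) = ((-6 - 1*(-33))*0)*(-27) = ((-6 + 33)*0)*(-27) = (27*0)*(-27) = 0*(-27) = 0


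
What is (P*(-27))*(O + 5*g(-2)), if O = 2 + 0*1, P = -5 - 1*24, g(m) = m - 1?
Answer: -10179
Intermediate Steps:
g(m) = -1 + m
P = -29 (P = -5 - 24 = -29)
O = 2 (O = 2 + 0 = 2)
(P*(-27))*(O + 5*g(-2)) = (-29*(-27))*(2 + 5*(-1 - 2)) = 783*(2 + 5*(-3)) = 783*(2 - 15) = 783*(-13) = -10179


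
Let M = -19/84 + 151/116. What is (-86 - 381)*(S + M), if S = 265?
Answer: -75672680/609 ≈ -1.2426e+5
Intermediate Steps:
M = 655/609 (M = -19*1/84 + 151*(1/116) = -19/84 + 151/116 = 655/609 ≈ 1.0755)
(-86 - 381)*(S + M) = (-86 - 381)*(265 + 655/609) = -467*162040/609 = -75672680/609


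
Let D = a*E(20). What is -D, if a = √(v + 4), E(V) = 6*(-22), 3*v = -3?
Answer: 132*√3 ≈ 228.63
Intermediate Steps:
v = -1 (v = (⅓)*(-3) = -1)
E(V) = -132
a = √3 (a = √(-1 + 4) = √3 ≈ 1.7320)
D = -132*√3 (D = √3*(-132) = -132*√3 ≈ -228.63)
-D = -(-132)*√3 = 132*√3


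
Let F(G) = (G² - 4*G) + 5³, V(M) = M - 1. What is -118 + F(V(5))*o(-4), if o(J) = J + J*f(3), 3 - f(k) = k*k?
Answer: 2382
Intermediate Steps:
V(M) = -1 + M
f(k) = 3 - k² (f(k) = 3 - k*k = 3 - k²)
F(G) = 125 + G² - 4*G (F(G) = (G² - 4*G) + 125 = 125 + G² - 4*G)
o(J) = -5*J (o(J) = J + J*(3 - 1*3²) = J + J*(3 - 1*9) = J + J*(3 - 9) = J + J*(-6) = J - 6*J = -5*J)
-118 + F(V(5))*o(-4) = -118 + (125 + (-1 + 5)² - 4*(-1 + 5))*(-5*(-4)) = -118 + (125 + 4² - 4*4)*20 = -118 + (125 + 16 - 16)*20 = -118 + 125*20 = -118 + 2500 = 2382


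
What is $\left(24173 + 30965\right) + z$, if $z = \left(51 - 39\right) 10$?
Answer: $55258$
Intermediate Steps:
$z = 120$ ($z = 12 \cdot 10 = 120$)
$\left(24173 + 30965\right) + z = \left(24173 + 30965\right) + 120 = 55138 + 120 = 55258$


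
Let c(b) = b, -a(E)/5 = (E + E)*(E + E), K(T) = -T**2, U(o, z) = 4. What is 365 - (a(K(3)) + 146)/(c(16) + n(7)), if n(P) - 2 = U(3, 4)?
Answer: 432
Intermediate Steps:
n(P) = 6 (n(P) = 2 + 4 = 6)
a(E) = -20*E**2 (a(E) = -5*(E + E)*(E + E) = -5*2*E*2*E = -20*E**2)
365 - (a(K(3)) + 146)/(c(16) + n(7)) = 365 - (-20*(-1*3**2)**2 + 146)/(16 + 6) = 365 - (-20*(-1*9)**2 + 146)/22 = 365 - (-20*(-9)**2 + 146)/22 = 365 - (-20*81 + 146)/22 = 365 - (-1620 + 146)/22 = 365 - (-1474)/22 = 365 - 1*(-67) = 365 + 67 = 432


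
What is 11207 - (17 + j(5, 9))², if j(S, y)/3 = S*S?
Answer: 2743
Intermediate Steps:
j(S, y) = 3*S² (j(S, y) = 3*(S*S) = 3*S²)
11207 - (17 + j(5, 9))² = 11207 - (17 + 3*5²)² = 11207 - (17 + 3*25)² = 11207 - (17 + 75)² = 11207 - 1*92² = 11207 - 1*8464 = 11207 - 8464 = 2743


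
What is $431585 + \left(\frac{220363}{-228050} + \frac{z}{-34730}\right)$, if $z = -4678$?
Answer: $\frac{341822278836341}{792017650} \approx 4.3158 \cdot 10^{5}$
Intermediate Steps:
$431585 + \left(\frac{220363}{-228050} + \frac{z}{-34730}\right) = 431585 + \left(\frac{220363}{-228050} - \frac{4678}{-34730}\right) = 431585 + \left(220363 \left(- \frac{1}{228050}\right) - - \frac{2339}{17365}\right) = 431585 + \left(- \frac{220363}{228050} + \frac{2339}{17365}\right) = 431585 - \frac{658638909}{792017650} = \frac{341822278836341}{792017650}$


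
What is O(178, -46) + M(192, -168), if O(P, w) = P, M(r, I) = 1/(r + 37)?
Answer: 40763/229 ≈ 178.00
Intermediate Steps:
M(r, I) = 1/(37 + r)
O(178, -46) + M(192, -168) = 178 + 1/(37 + 192) = 178 + 1/229 = 40763/229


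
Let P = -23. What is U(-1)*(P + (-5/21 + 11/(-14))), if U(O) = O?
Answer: 1009/42 ≈ 24.024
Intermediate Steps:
U(-1)*(P + (-5/21 + 11/(-14))) = -(-23 + (-5/21 + 11/(-14))) = -(-23 + (-5*1/21 + 11*(-1/14))) = -(-23 + (-5/21 - 11/14)) = -(-23 - 43/42) = -1*(-1009/42) = 1009/42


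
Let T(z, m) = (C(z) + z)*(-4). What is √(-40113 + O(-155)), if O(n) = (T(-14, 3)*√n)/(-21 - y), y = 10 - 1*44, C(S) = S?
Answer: √(-6779097 + 1456*I*√155)/13 ≈ 0.26777 + 200.28*I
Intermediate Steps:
T(z, m) = -8*z (T(z, m) = (z + z)*(-4) = (2*z)*(-4) = -8*z)
y = -34 (y = 10 - 44 = -34)
O(n) = 112*√n/13 (O(n) = ((-8*(-14))*√n)/(-21 - 1*(-34)) = (112*√n)/(-21 + 34) = (112*√n)/13 = (112*√n)*(1/13) = 112*√n/13)
√(-40113 + O(-155)) = √(-40113 + 112*√(-155)/13) = √(-40113 + 112*(I*√155)/13) = √(-40113 + 112*I*√155/13)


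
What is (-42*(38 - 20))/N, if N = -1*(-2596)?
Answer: -189/649 ≈ -0.29122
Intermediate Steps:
N = 2596
(-42*(38 - 20))/N = -42*(38 - 20)/2596 = -42*18*(1/2596) = -756*1/2596 = -189/649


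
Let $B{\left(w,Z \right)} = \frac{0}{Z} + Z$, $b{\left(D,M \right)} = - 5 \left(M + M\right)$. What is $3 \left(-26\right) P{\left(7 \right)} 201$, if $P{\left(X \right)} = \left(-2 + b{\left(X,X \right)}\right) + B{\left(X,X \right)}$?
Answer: $1019070$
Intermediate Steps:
$b{\left(D,M \right)} = - 10 M$ ($b{\left(D,M \right)} = - 5 \cdot 2 M = - 10 M$)
$B{\left(w,Z \right)} = Z$ ($B{\left(w,Z \right)} = 0 + Z = Z$)
$P{\left(X \right)} = -2 - 9 X$ ($P{\left(X \right)} = \left(-2 - 10 X\right) + X = -2 - 9 X$)
$3 \left(-26\right) P{\left(7 \right)} 201 = 3 \left(-26\right) \left(-2 - 63\right) 201 = - 78 \left(-2 - 63\right) 201 = \left(-78\right) \left(-65\right) 201 = 5070 \cdot 201 = 1019070$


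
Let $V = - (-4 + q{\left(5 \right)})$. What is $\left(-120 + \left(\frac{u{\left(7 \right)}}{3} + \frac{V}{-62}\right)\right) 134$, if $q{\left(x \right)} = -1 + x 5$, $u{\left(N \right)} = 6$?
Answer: $- \frac{488832}{31} \approx -15769.0$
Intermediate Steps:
$q{\left(x \right)} = -1 + 5 x$
$V = -20$ ($V = - (-4 + \left(-1 + 5 \cdot 5\right)) = - (-4 + \left(-1 + 25\right)) = - (-4 + 24) = \left(-1\right) 20 = -20$)
$\left(-120 + \left(\frac{u{\left(7 \right)}}{3} + \frac{V}{-62}\right)\right) 134 = \left(-120 + \left(\frac{6}{3} - \frac{20}{-62}\right)\right) 134 = \left(-120 + \left(6 \cdot \frac{1}{3} - - \frac{10}{31}\right)\right) 134 = \left(-120 + \left(2 + \frac{10}{31}\right)\right) 134 = \left(-120 + \frac{72}{31}\right) 134 = \left(- \frac{3648}{31}\right) 134 = - \frac{488832}{31}$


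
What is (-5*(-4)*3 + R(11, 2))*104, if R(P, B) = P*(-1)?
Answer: 5096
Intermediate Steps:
R(P, B) = -P
(-5*(-4)*3 + R(11, 2))*104 = (-5*(-4)*3 - 1*11)*104 = (20*3 - 11)*104 = (60 - 11)*104 = 49*104 = 5096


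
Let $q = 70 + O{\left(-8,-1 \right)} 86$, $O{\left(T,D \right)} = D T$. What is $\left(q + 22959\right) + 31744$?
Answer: $55461$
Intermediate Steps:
$q = 758$ ($q = 70 + \left(-1\right) \left(-8\right) 86 = 70 + 8 \cdot 86 = 70 + 688 = 758$)
$\left(q + 22959\right) + 31744 = \left(758 + 22959\right) + 31744 = 23717 + 31744 = 55461$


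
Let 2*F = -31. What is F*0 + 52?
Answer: 52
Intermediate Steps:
F = -31/2 (F = (1/2)*(-31) = -31/2 ≈ -15.500)
F*0 + 52 = -31/2*0 + 52 = 0 + 52 = 52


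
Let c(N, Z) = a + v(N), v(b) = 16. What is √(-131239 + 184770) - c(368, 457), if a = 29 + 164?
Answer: -209 + √53531 ≈ 22.368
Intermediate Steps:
a = 193
c(N, Z) = 209 (c(N, Z) = 193 + 16 = 209)
√(-131239 + 184770) - c(368, 457) = √(-131239 + 184770) - 1*209 = √53531 - 209 = -209 + √53531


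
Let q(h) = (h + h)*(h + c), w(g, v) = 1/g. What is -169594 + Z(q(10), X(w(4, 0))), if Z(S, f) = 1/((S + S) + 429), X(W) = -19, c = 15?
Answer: -242349825/1429 ≈ -1.6959e+5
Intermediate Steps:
q(h) = 2*h*(15 + h) (q(h) = (h + h)*(h + 15) = (2*h)*(15 + h) = 2*h*(15 + h))
Z(S, f) = 1/(429 + 2*S) (Z(S, f) = 1/(2*S + 429) = 1/(429 + 2*S))
-169594 + Z(q(10), X(w(4, 0))) = -169594 + 1/(429 + 2*(2*10*(15 + 10))) = -169594 + 1/(429 + 2*(2*10*25)) = -169594 + 1/(429 + 2*500) = -169594 + 1/(429 + 1000) = -169594 + 1/1429 = -242349825/1429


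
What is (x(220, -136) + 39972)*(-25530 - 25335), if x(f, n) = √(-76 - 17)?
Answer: -2033175780 - 50865*I*√93 ≈ -2.0332e+9 - 4.9052e+5*I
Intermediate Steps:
x(f, n) = I*√93 (x(f, n) = √(-93) = I*√93)
(x(220, -136) + 39972)*(-25530 - 25335) = (I*√93 + 39972)*(-25530 - 25335) = (39972 + I*√93)*(-50865) = -2033175780 - 50865*I*√93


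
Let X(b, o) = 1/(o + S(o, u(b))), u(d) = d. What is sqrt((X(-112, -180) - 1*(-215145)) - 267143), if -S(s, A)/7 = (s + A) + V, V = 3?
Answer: I*sqrt(176618952859)/1843 ≈ 228.03*I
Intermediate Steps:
S(s, A) = -21 - 7*A - 7*s (S(s, A) = -7*((s + A) + 3) = -7*((A + s) + 3) = -7*(3 + A + s) = -21 - 7*A - 7*s)
X(b, o) = 1/(-21 - 7*b - 6*o) (X(b, o) = 1/(o + (-21 - 7*b - 7*o)) = 1/(-21 - 7*b - 6*o))
sqrt((X(-112, -180) - 1*(-215145)) - 267143) = sqrt((-1/(21 + 6*(-180) + 7*(-112)) - 1*(-215145)) - 267143) = sqrt((-1/(21 - 1080 - 784) + 215145) - 267143) = sqrt((-1/(-1843) + 215145) - 267143) = sqrt((-1*(-1/1843) + 215145) - 267143) = sqrt((1/1843 + 215145) - 267143) = sqrt(396512236/1843 - 267143) = sqrt(-95832313/1843) = I*sqrt(176618952859)/1843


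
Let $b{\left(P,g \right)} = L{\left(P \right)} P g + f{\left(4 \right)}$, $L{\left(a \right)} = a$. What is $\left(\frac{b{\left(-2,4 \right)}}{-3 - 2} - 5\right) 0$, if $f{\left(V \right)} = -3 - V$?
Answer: $0$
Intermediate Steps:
$b{\left(P,g \right)} = -7 + g P^{2}$ ($b{\left(P,g \right)} = P P g - 7 = P^{2} g - 7 = g P^{2} - 7 = -7 + g P^{2}$)
$\left(\frac{b{\left(-2,4 \right)}}{-3 - 2} - 5\right) 0 = \left(\frac{-7 + 4 \left(-2\right)^{2}}{-3 - 2} - 5\right) 0 = \left(\frac{-7 + 4 \cdot 4}{-5} - 5\right) 0 = \left(\left(-7 + 16\right) \left(- \frac{1}{5}\right) - 5\right) 0 = \left(9 \left(- \frac{1}{5}\right) - 5\right) 0 = \left(- \frac{9}{5} - 5\right) 0 = \left(- \frac{34}{5}\right) 0 = 0$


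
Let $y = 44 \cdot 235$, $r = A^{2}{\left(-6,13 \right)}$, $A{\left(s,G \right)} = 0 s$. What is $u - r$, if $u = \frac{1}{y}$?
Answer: $\frac{1}{10340} \approx 9.6712 \cdot 10^{-5}$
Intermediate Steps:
$A{\left(s,G \right)} = 0$
$r = 0$ ($r = 0^{2} = 0$)
$y = 10340$
$u = \frac{1}{10340} \approx 9.6712 \cdot 10^{-5}$
$u - r = \frac{1}{10340} - 0 = \frac{1}{10340} + 0 = \frac{1}{10340}$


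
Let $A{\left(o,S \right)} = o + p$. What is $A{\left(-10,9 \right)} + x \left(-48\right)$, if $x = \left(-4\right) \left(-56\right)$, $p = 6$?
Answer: $-10756$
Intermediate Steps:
$x = 224$
$A{\left(o,S \right)} = 6 + o$ ($A{\left(o,S \right)} = o + 6 = 6 + o$)
$A{\left(-10,9 \right)} + x \left(-48\right) = \left(6 - 10\right) + 224 \left(-48\right) = -4 - 10752 = -10756$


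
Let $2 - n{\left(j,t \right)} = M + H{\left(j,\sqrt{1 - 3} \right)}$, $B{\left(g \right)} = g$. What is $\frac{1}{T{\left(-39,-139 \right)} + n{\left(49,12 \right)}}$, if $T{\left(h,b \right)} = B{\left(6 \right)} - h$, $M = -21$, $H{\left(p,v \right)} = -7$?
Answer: $\frac{1}{75} \approx 0.013333$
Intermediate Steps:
$T{\left(h,b \right)} = 6 - h$
$n{\left(j,t \right)} = 30$ ($n{\left(j,t \right)} = 2 - \left(-21 - 7\right) = 2 - -28 = 2 + 28 = 30$)
$\frac{1}{T{\left(-39,-139 \right)} + n{\left(49,12 \right)}} = \frac{1}{\left(6 - -39\right) + 30} = \frac{1}{\left(6 + 39\right) + 30} = \frac{1}{45 + 30} = \frac{1}{75}$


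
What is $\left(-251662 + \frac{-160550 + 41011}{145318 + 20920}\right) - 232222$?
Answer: $- \frac{80440027931}{166238} \approx -4.8388 \cdot 10^{5}$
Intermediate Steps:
$\left(-251662 + \frac{-160550 + 41011}{145318 + 20920}\right) - 232222 = \left(-251662 - \frac{119539}{166238}\right) - 232222 = - \frac{41835907095}{166238} - 232222 = - \frac{80440027931}{166238}$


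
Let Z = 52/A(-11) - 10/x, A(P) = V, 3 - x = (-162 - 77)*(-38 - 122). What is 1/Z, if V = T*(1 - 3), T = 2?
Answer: -38237/497071 ≈ -0.076925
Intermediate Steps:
x = -38237 (x = 3 - (-162 - 77)*(-38 - 122) = 3 - (-239)*(-160) = 3 - 1*38240 = 3 - 38240 = -38237)
V = -4 (V = 2*(1 - 3) = 2*(-2) = -4)
A(P) = -4
Z = -497071/38237 (Z = 52/(-4) - 10/(-38237) = 52*(-1/4) - 10*(-1/38237) = -13 + 10/38237 = -497071/38237 ≈ -13.000)
1/Z = 1/(-497071/38237) = -38237/497071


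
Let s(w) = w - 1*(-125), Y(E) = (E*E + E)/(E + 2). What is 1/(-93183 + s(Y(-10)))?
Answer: -4/372277 ≈ -1.0745e-5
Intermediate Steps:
Y(E) = (E + E²)/(2 + E) (Y(E) = (E² + E)/(2 + E) = (E + E²)/(2 + E))
s(w) = 125 + w (s(w) = w + 125 = 125 + w)
1/(-93183 + s(Y(-10))) = 1/(-93183 + (125 - 10*(1 - 10)/(2 - 10))) = 1/(-93183 + (125 - 10*(-9)/(-8))) = 1/(-93183 + (125 - 10*(-⅛)*(-9))) = 1/(-93183 + (125 - 45/4)) = 1/(-93183 + 455/4) = 1/(-372277/4) = -4/372277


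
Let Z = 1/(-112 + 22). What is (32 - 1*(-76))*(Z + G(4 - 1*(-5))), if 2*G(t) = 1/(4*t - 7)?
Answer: 96/145 ≈ 0.66207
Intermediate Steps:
G(t) = 1/(2*(-7 + 4*t)) (G(t) = 1/(2*(4*t - 7)) = 1/(2*(-7 + 4*t)))
Z = -1/90 (Z = 1/(-90) = -1/90 ≈ -0.011111)
(32 - 1*(-76))*(Z + G(4 - 1*(-5))) = (32 - 1*(-76))*(-1/90 + 1/(2*(-7 + 4*(4 - 1*(-5))))) = (32 + 76)*(-1/90 + 1/(2*(-7 + 4*(4 + 5)))) = 108*(-1/90 + 1/(2*(-7 + 4*9))) = 108*(-1/90 + 1/(2*(-7 + 36))) = 108*(-1/90 + (½)/29) = 108*(-1/90 + (½)*(1/29)) = 108*(-1/90 + 1/58) = 108*(8/1305) = 96/145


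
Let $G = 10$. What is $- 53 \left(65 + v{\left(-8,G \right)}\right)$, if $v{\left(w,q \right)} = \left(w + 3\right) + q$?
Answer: $-3710$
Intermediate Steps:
$v{\left(w,q \right)} = 3 + q + w$ ($v{\left(w,q \right)} = \left(3 + w\right) + q = 3 + q + w$)
$- 53 \left(65 + v{\left(-8,G \right)}\right) = - 53 \left(65 + \left(3 + 10 - 8\right)\right) = - 53 \left(65 + 5\right) = \left(-53\right) 70 = -3710$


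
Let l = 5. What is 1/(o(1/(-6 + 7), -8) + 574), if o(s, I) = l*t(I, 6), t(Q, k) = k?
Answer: 1/604 ≈ 0.0016556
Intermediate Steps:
o(s, I) = 30 (o(s, I) = 5*6 = 30)
1/(o(1/(-6 + 7), -8) + 574) = 1/(30 + 574) = 1/604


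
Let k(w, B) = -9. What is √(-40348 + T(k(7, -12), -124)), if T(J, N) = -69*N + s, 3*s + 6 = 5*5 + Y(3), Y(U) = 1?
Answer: 2*I*√71517/3 ≈ 178.28*I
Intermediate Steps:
s = 20/3 (s = -2 + (5*5 + 1)/3 = -2 + (25 + 1)/3 = -2 + (⅓)*26 = -2 + 26/3 = 20/3 ≈ 6.6667)
T(J, N) = 20/3 - 69*N (T(J, N) = -69*N + 20/3 = 20/3 - 69*N)
√(-40348 + T(k(7, -12), -124)) = √(-40348 + (20/3 - 69*(-124))) = √(-40348 + (20/3 + 8556)) = √(-40348 + 25688/3) = √(-95356/3) = 2*I*√71517/3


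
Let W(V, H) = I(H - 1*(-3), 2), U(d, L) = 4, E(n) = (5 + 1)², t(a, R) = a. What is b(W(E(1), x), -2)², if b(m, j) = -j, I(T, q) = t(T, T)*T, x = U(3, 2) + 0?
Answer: 4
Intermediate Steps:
E(n) = 36 (E(n) = 6² = 36)
x = 4 (x = 4 + 0 = 4)
I(T, q) = T² (I(T, q) = T*T = T²)
W(V, H) = (3 + H)² (W(V, H) = (H - 1*(-3))² = (H + 3)² = (3 + H)²)
b(W(E(1), x), -2)² = (-1*(-2))² = 2² = 4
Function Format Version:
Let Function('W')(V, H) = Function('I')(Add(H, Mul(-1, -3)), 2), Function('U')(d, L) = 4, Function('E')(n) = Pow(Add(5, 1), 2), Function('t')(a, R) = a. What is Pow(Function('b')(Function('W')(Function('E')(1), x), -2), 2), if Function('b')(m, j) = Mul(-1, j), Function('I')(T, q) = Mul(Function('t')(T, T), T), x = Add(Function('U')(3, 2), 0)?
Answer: 4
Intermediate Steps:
Function('E')(n) = 36 (Function('E')(n) = Pow(6, 2) = 36)
x = 4 (x = Add(4, 0) = 4)
Function('I')(T, q) = Pow(T, 2) (Function('I')(T, q) = Mul(T, T) = Pow(T, 2))
Function('W')(V, H) = Pow(Add(3, H), 2) (Function('W')(V, H) = Pow(Add(H, Mul(-1, -3)), 2) = Pow(Add(H, 3), 2) = Pow(Add(3, H), 2))
Pow(Function('b')(Function('W')(Function('E')(1), x), -2), 2) = Pow(Mul(-1, -2), 2) = Pow(2, 2) = 4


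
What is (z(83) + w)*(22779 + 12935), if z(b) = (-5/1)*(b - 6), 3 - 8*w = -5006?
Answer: 34446153/4 ≈ 8.6115e+6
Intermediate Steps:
w = 5009/8 (w = 3/8 - 1/8*(-5006) = 3/8 + 2503/4 = 5009/8 ≈ 626.13)
z(b) = 30 - 5*b (z(b) = (-5*1)*(-6 + b) = -5*(-6 + b) = 30 - 5*b)
(z(83) + w)*(22779 + 12935) = ((30 - 5*83) + 5009/8)*(22779 + 12935) = ((30 - 415) + 5009/8)*35714 = (-385 + 5009/8)*35714 = (1929/8)*35714 = 34446153/4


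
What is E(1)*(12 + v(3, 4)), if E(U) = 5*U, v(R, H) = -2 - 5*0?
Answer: 50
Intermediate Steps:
v(R, H) = -2 (v(R, H) = -2 + 0 = -2)
E(1)*(12 + v(3, 4)) = (5*1)*(12 - 2) = 5*10 = 50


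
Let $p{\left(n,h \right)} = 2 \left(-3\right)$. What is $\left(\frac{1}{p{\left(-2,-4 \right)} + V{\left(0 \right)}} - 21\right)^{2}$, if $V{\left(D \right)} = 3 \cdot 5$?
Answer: $\frac{35344}{81} \approx 436.35$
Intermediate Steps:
$p{\left(n,h \right)} = -6$
$V{\left(D \right)} = 15$
$\left(\frac{1}{p{\left(-2,-4 \right)} + V{\left(0 \right)}} - 21\right)^{2} = \left(\frac{1}{-6 + 15} - 21\right)^{2} = \left(\frac{1}{9} - 21\right)^{2} = \left(- \frac{188}{9}\right)^{2} = \frac{35344}{81}$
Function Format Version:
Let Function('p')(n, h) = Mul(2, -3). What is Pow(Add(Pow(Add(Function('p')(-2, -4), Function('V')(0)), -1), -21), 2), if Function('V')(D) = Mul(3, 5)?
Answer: Rational(35344, 81) ≈ 436.35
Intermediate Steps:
Function('p')(n, h) = -6
Function('V')(D) = 15
Pow(Add(Pow(Add(Function('p')(-2, -4), Function('V')(0)), -1), -21), 2) = Pow(Add(Pow(Add(-6, 15), -1), -21), 2) = Pow(Add(Pow(9, -1), -21), 2) = Pow(Add(Rational(1, 9), -21), 2) = Pow(Rational(-188, 9), 2) = Rational(35344, 81)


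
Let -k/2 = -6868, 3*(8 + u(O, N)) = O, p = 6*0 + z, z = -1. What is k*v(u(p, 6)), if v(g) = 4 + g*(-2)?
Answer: 851632/3 ≈ 2.8388e+5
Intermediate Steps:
p = -1 (p = 6*0 - 1 = 0 - 1 = -1)
u(O, N) = -8 + O/3
v(g) = 4 - 2*g
k = 13736 (k = -2*(-6868) = 13736)
k*v(u(p, 6)) = 13736*(4 - 2*(-8 + (⅓)*(-1))) = 13736*(4 - 2*(-8 - ⅓)) = 13736*(4 - 2*(-25/3)) = 13736*(4 + 50/3) = 13736*(62/3) = 851632/3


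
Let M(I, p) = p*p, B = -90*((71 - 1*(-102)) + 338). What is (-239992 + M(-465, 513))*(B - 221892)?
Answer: -6208701114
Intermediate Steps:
B = -45990 (B = -90*((71 + 102) + 338) = -90*(173 + 338) = -90*511 = -45990)
M(I, p) = p²
(-239992 + M(-465, 513))*(B - 221892) = (-239992 + 513²)*(-45990 - 221892) = (-239992 + 263169)*(-267882) = 23177*(-267882) = -6208701114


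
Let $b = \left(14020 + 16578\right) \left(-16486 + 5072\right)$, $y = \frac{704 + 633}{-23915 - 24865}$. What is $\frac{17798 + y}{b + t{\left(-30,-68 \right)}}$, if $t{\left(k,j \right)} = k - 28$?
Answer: $- \frac{868185103}{17036201831400} \approx -5.0961 \cdot 10^{-5}$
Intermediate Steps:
$y = - \frac{1337}{48780}$ ($y = \frac{1337}{-48780} = 1337 \left(- \frac{1}{48780}\right) = - \frac{1337}{48780} \approx -0.027409$)
$b = -349245572$ ($b = 30598 \left(-11414\right) = -349245572$)
$t{\left(k,j \right)} = -28 + k$
$\frac{17798 + y}{b + t{\left(-30,-68 \right)}} = \frac{17798 - \frac{1337}{48780}}{-349245572 - 58} = \frac{868185103}{48780 \left(-349245572 - 58\right)} = \frac{868185103}{48780 \left(-349245630\right)} = \frac{868185103}{48780} \left(- \frac{1}{349245630}\right) = - \frac{868185103}{17036201831400}$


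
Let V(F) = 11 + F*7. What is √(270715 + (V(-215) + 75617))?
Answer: √344838 ≈ 587.23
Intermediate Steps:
V(F) = 11 + 7*F
√(270715 + (V(-215) + 75617)) = √(270715 + ((11 + 7*(-215)) + 75617)) = √(270715 + ((11 - 1505) + 75617)) = √(270715 + (-1494 + 75617)) = √(270715 + 74123) = √344838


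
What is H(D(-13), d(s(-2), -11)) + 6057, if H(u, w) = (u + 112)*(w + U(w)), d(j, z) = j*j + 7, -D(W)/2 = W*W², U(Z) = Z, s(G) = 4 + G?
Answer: 105189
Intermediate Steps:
D(W) = -2*W³ (D(W) = -2*W*W² = -2*W³)
d(j, z) = 7 + j² (d(j, z) = j² + 7 = 7 + j²)
H(u, w) = 2*w*(112 + u) (H(u, w) = (u + 112)*(w + w) = (112 + u)*(2*w) = 2*w*(112 + u))
H(D(-13), d(s(-2), -11)) + 6057 = 2*(7 + (4 - 2)²)*(112 - 2*(-13)³) + 6057 = 2*(7 + 2²)*(112 - 2*(-2197)) + 6057 = 2*(7 + 4)*(112 + 4394) + 6057 = 2*11*4506 + 6057 = 99132 + 6057 = 105189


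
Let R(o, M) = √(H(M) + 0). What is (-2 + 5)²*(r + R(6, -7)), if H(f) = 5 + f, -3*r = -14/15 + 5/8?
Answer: 37/40 + 9*I*√2 ≈ 0.925 + 12.728*I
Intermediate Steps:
r = 37/360 (r = -(-14/15 + 5/8)/3 = -⅓*(-37/120) = 37/360 ≈ 0.10278)
R(o, M) = √(5 + M) (R(o, M) = √((5 + M) + 0) = √(5 + M))
(-2 + 5)²*(r + R(6, -7)) = (-2 + 5)²*(37/360 + √(5 - 7)) = 3²*(37/360 + √(-2)) = 9*(37/360 + I*√2) = 37/40 + 9*I*√2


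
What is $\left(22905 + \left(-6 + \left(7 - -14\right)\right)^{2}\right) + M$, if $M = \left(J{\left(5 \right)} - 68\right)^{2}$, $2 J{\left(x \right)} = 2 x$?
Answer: $27099$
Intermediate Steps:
$J{\left(x \right)} = x$ ($J{\left(x \right)} = \frac{2 x}{2} = x$)
$M = 3969$ ($M = \left(5 - 68\right)^{2} = \left(-63\right)^{2} = 3969$)
$\left(22905 + \left(-6 + \left(7 - -14\right)\right)^{2}\right) + M = \left(22905 + \left(-6 + \left(7 - -14\right)\right)^{2}\right) + 3969 = \left(22905 + \left(-6 + \left(7 + 14\right)\right)^{2}\right) + 3969 = \left(22905 + \left(-6 + 21\right)^{2}\right) + 3969 = \left(22905 + 15^{2}\right) + 3969 = \left(22905 + 225\right) + 3969 = 23130 + 3969 = 27099$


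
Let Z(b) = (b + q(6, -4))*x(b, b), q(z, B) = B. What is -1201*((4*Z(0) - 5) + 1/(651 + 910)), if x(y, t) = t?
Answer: 9372604/1561 ≈ 6004.2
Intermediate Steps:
Z(b) = b*(-4 + b) (Z(b) = (b - 4)*b = (-4 + b)*b = b*(-4 + b))
-1201*((4*Z(0) - 5) + 1/(651 + 910)) = -1201*((4*(0*(-4 + 0)) - 5) + 1/(651 + 910)) = -1201*((4*(0*(-4)) - 5) + 1/1561) = -1201*((4*0 - 5) + 1/1561) = -1201*((0 - 5) + 1/1561) = -1201*(-5 + 1/1561) = -1201*(-7804/1561) = 9372604/1561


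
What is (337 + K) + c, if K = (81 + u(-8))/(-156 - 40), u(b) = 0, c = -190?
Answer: 28731/196 ≈ 146.59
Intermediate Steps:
K = -81/196 (K = (81 + 0)/(-156 - 40) = 81/(-196) = 81*(-1/196) = -81/196 ≈ -0.41327)
(337 + K) + c = (337 - 81/196) - 190 = 65971/196 - 190 = 28731/196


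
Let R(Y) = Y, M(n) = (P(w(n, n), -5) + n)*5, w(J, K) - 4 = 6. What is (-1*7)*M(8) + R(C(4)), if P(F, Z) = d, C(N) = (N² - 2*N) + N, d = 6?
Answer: -478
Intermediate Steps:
w(J, K) = 10 (w(J, K) = 4 + 6 = 10)
C(N) = N² - N
P(F, Z) = 6
M(n) = 30 + 5*n (M(n) = (6 + n)*5 = 30 + 5*n)
(-1*7)*M(8) + R(C(4)) = (-1*7)*(30 + 5*8) + 4*(-1 + 4) = -7*(30 + 40) + 4*3 = -7*70 + 12 = -490 + 12 = -478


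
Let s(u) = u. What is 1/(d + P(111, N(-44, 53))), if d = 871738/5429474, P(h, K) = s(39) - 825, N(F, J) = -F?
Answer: -2714737/2133347413 ≈ -0.0012725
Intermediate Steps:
P(h, K) = -786 (P(h, K) = 39 - 825 = -786)
d = 435869/2714737 (d = 871738*(1/5429474) = 435869/2714737 ≈ 0.16056)
1/(d + P(111, N(-44, 53))) = 1/(435869/2714737 - 786) = 1/(-2133347413/2714737) = -2714737/2133347413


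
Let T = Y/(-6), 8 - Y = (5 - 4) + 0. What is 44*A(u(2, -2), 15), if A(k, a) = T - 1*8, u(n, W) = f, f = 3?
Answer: -1210/3 ≈ -403.33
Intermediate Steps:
Y = 7 (Y = 8 - ((5 - 4) + 0) = 8 - (1 + 0) = 8 - 1*1 = 8 - 1 = 7)
u(n, W) = 3
T = -7/6 (T = 7/(-6) = 7*(-⅙) = -7/6 ≈ -1.1667)
A(k, a) = -55/6 (A(k, a) = -7/6 - 1*8 = -7/6 - 8 = -55/6)
44*A(u(2, -2), 15) = 44*(-55/6) = -1210/3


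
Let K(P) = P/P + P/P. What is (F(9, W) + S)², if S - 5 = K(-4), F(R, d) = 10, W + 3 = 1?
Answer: 289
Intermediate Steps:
W = -2 (W = -3 + 1 = -2)
K(P) = 2 (K(P) = 1 + 1 = 2)
S = 7 (S = 5 + 2 = 7)
(F(9, W) + S)² = (10 + 7)² = 17² = 289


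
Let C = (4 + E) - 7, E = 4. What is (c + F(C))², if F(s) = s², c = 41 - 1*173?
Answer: 17161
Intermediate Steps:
C = 1 (C = (4 + 4) - 7 = 8 - 7 = 1)
c = -132 (c = 41 - 173 = -132)
(c + F(C))² = (-132 + 1²)² = (-132 + 1)² = (-131)² = 17161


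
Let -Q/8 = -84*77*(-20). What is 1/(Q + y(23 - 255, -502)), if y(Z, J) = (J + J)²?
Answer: -1/26864 ≈ -3.7225e-5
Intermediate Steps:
y(Z, J) = 4*J² (y(Z, J) = (2*J)² = 4*J²)
Q = -1034880 (Q = -8*(-84*77)*(-20) = -(-51744)*(-20) = -8*129360 = -1034880)
1/(Q + y(23 - 255, -502)) = 1/(-1034880 + 4*(-502)²) = 1/(-1034880 + 4*252004) = 1/(-1034880 + 1008016) = 1/(-26864) = -1/26864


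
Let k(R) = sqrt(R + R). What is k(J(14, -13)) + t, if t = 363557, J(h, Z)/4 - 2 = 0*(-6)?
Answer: 363561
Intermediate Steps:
J(h, Z) = 8 (J(h, Z) = 8 + 4*(0*(-6)) = 8 + 4*0 = 8 + 0 = 8)
k(R) = sqrt(2)*sqrt(R) (k(R) = sqrt(2*R) = sqrt(2)*sqrt(R))
k(J(14, -13)) + t = sqrt(2)*sqrt(8) + 363557 = sqrt(2)*(2*sqrt(2)) + 363557 = 4 + 363557 = 363561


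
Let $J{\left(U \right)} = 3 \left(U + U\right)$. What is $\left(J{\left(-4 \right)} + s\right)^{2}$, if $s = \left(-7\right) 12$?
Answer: $11664$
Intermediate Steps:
$J{\left(U \right)} = 6 U$ ($J{\left(U \right)} = 3 \cdot 2 U = 6 U$)
$s = -84$
$\left(J{\left(-4 \right)} + s\right)^{2} = \left(6 \left(-4\right) - 84\right)^{2} = \left(-24 - 84\right)^{2} = \left(-108\right)^{2} = 11664$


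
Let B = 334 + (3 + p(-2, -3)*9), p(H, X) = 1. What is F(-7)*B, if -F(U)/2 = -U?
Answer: -4844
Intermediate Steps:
F(U) = 2*U (F(U) = -(-2)*U = 2*U)
B = 346 (B = 334 + (3 + 1*9) = 334 + (3 + 9) = 334 + 12 = 346)
F(-7)*B = (2*(-7))*346 = -14*346 = -4844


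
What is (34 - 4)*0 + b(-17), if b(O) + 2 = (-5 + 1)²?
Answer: 14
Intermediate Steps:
b(O) = 14 (b(O) = -2 + (-5 + 1)² = -2 + (-4)² = -2 + 16 = 14)
(34 - 4)*0 + b(-17) = (34 - 4)*0 + 14 = 30*0 + 14 = 0 + 14 = 14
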